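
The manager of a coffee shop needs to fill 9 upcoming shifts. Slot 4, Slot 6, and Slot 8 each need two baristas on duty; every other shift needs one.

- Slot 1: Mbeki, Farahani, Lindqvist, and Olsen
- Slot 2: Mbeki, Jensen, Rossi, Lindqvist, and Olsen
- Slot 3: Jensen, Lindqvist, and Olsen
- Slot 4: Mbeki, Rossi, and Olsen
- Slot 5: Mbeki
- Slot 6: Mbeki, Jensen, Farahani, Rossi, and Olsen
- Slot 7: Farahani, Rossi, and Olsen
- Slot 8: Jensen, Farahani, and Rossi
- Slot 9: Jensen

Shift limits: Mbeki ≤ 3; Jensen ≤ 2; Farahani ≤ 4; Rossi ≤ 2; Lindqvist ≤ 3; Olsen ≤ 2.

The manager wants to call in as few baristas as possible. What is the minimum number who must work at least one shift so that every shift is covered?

5

12 slots to fill and no one can take more than 4, so at least ⌈12/4⌉ = 3 baristas are needed.
No set of 4 baristas can cover every shift (each such set leaves at least one shift with no one available or exceeds a cap).
Mbeki, Jensen, Farahani, Rossi, and Lindqvist alone can cover everything: Slot 1→Farahani, Slot 2→Lindqvist, Slot 3→Jensen, Slot 4→Mbeki+Rossi, Slot 5→Mbeki, Slot 6→Mbeki+Farahani, Slot 7→Farahani, Slot 8→Farahani+Rossi, Slot 9→Jensen.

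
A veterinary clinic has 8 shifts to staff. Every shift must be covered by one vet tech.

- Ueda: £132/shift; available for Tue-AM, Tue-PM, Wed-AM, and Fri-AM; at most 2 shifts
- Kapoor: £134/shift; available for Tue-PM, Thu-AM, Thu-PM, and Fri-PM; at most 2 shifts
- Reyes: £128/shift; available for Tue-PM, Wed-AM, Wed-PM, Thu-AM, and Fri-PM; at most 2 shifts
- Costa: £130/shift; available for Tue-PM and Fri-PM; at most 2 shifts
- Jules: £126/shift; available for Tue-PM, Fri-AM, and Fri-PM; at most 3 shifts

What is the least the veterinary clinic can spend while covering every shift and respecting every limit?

Tue-AM can only be covered by Ueda, so that assignment is forced.
Wed-PM can only be covered by Reyes, so that assignment is forced.
Thu-PM can only be covered by Kapoor, so that assignment is forced.
Picking the cheapest available vet tech for each shift independently would cost £1028, but that ignores the shift limits.
An optimal schedule: Tue-AM→Ueda, Tue-PM→Jules, Wed-AM→Ueda, Wed-PM→Reyes, Thu-AM→Reyes, Thu-PM→Kapoor, Fri-AM→Jules, Fri-PM→Jules.
Total: 132 + 126 + 132 + 128 + 128 + 134 + 126 + 126 = £1032.

£1032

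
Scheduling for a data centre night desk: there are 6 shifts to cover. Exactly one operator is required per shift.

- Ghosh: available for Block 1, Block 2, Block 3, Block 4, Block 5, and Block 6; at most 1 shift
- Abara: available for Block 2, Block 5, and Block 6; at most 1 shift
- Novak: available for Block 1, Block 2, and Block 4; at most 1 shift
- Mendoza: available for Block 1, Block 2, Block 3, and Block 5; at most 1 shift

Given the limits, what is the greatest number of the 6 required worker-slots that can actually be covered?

Total capacity across all operators is 1+1+1+1 = 4, and 6 slots are needed, so at most 4 can be filled.
An assignment achieving 4: Block 1→Mendoza, Block 3→Ghosh, Block 4→Novak, Block 6→Abara.
Loads: Ghosh 1/1, Abara 1/1, Novak 1/1, Mendoza 1/1.

4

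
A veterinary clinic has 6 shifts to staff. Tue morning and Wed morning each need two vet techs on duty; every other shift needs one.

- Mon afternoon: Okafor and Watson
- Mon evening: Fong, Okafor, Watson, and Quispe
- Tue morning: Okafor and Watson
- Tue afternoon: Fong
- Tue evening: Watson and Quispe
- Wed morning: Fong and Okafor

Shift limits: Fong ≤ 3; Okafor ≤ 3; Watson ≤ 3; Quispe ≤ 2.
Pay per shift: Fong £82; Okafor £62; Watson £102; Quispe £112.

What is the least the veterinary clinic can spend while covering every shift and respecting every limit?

Tue morning can only be covered by Okafor and Watson, so that assignment is forced.
Tue afternoon can only be covered by Fong, so that assignment is forced.
Wed morning can only be covered by Fong and Okafor, so that assignment is forced.
Picking the cheapest available vet tech for each shift independently would cost £616, but that ignores the shift limits.
An optimal schedule: Mon afternoon→Okafor, Mon evening→Fong, Tue morning→Okafor+Watson, Tue afternoon→Fong, Tue evening→Watson, Wed morning→Fong+Okafor.
Total: 62 + 82 + 62 + 102 + 82 + 102 + 82 + 62 = £636.

£636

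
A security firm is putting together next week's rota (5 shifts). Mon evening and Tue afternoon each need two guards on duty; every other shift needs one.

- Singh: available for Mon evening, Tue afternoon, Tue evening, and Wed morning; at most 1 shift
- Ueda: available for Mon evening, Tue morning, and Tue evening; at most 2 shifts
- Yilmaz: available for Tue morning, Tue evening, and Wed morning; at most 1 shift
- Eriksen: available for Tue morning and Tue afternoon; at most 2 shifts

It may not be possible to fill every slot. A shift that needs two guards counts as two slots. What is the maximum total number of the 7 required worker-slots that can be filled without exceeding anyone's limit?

6

Total capacity across all guards is 1+2+1+2 = 6, and 7 slots are needed, so at most 6 can be filled.
An assignment achieving 6: Mon evening→Singh+Ueda, Tue morning→Eriksen, Tue afternoon→Eriksen, Tue evening→Ueda, Wed morning→Yilmaz.
Loads: Singh 1/1, Ueda 2/2, Yilmaz 1/1, Eriksen 2/2.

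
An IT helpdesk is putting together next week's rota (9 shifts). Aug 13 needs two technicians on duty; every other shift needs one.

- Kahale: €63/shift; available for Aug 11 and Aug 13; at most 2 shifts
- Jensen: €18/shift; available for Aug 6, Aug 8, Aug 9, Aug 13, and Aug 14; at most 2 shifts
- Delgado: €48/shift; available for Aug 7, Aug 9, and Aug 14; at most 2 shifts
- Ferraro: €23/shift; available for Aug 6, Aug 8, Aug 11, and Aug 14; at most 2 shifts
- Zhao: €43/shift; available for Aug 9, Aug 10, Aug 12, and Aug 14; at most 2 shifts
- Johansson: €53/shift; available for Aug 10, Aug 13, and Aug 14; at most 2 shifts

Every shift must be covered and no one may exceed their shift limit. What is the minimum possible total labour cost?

€370

Aug 7 can only be covered by Delgado, so that assignment is forced.
Aug 12 can only be covered by Zhao, so that assignment is forced.
Picking the cheapest available technician for each shift independently would cost €300, but that ignores the shift limits.
An optimal schedule: Aug 6→Jensen, Aug 7→Delgado, Aug 8→Ferraro, Aug 9→Delgado, Aug 10→Zhao, Aug 11→Ferraro, Aug 12→Zhao, Aug 13→Jensen+Johansson, Aug 14→Johansson.
Total: 18 + 48 + 23 + 48 + 43 + 23 + 43 + 18 + 53 + 53 = €370.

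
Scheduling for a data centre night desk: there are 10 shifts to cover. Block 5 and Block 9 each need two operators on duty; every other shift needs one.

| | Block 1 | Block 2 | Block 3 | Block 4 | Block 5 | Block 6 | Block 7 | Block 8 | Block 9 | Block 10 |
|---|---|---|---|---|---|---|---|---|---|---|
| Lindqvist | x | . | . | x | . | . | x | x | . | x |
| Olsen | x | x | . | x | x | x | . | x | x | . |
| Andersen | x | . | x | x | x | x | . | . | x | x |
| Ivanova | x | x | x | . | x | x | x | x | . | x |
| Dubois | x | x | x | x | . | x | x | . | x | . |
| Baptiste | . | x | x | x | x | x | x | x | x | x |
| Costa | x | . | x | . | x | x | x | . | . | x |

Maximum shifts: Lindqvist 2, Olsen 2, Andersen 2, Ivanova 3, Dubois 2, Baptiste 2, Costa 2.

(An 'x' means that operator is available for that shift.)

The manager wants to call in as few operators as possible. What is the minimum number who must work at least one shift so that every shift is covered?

6

12 slots to fill and no one can take more than 3, so at least ⌈12/3⌉ = 4 operators are needed.
Any 5 operators together have capacity at most 3+2+2+2+2 = 11 < 12 slots, so 5 can never suffice.
Lindqvist, Olsen, Andersen, Ivanova, Dubois, and Baptiste alone can cover everything: Block 1→Olsen, Block 2→Olsen, Block 3→Andersen, Block 4→Dubois, Block 5→Ivanova+Baptiste, Block 6→Ivanova, Block 7→Lindqvist, Block 8→Lindqvist, Block 9→Dubois+Baptiste, Block 10→Andersen.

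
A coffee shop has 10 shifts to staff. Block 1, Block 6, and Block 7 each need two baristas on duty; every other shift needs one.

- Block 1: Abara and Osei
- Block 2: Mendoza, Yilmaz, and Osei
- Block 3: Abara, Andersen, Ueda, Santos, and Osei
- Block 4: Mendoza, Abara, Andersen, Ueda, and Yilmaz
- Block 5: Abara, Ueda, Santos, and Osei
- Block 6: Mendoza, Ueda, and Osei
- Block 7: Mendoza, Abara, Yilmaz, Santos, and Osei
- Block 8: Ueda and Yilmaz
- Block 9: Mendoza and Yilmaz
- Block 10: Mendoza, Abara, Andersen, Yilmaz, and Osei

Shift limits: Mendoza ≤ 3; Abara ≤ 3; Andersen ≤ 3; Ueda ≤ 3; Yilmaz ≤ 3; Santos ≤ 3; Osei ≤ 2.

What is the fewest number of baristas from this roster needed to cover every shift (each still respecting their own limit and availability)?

5

13 slots to fill and no one can take more than 3, so at least ⌈13/3⌉ = 5 baristas are needed.
Mendoza, Abara, Andersen, Ueda, and Osei alone can cover everything: Block 1→Abara+Osei, Block 2→Mendoza, Block 3→Andersen, Block 4→Andersen, Block 5→Abara, Block 6→Mendoza+Ueda, Block 7→Abara+Osei, Block 8→Ueda, Block 9→Mendoza, Block 10→Andersen.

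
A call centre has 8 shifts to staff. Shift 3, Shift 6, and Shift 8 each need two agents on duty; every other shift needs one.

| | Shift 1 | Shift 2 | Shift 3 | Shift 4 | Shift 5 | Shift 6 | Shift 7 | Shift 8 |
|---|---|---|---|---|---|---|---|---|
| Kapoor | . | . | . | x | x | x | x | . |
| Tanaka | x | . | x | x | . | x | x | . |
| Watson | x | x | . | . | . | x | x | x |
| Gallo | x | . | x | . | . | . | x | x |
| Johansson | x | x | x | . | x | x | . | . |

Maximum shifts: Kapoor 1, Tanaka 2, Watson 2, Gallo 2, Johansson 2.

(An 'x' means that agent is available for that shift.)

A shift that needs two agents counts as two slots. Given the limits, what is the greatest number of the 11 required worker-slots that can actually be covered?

9

Total capacity across all agents is 1+2+2+2+2 = 9, and 11 slots are needed, so at most 9 can be filled.
An assignment achieving 9: Shift 1→Tanaka, Shift 2→Watson, Shift 3→Tanaka+Gallo, Shift 4→Kapoor, Shift 5→Johansson, Shift 6→Johansson, Shift 8→Watson+Gallo.
Loads: Kapoor 1/1, Tanaka 2/2, Watson 2/2, Gallo 2/2, Johansson 2/2.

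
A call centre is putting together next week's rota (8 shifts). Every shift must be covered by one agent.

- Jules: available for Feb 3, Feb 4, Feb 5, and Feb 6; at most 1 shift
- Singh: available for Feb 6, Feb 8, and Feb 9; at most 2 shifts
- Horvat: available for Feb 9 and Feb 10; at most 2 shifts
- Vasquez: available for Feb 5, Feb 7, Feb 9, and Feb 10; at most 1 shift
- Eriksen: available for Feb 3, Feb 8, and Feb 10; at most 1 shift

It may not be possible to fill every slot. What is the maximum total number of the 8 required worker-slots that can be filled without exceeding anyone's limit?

7

Total capacity across all agents is 1+2+2+1+1 = 7, and 8 slots are needed, so at most 7 can be filled.
An assignment achieving 7: Feb 3→Eriksen, Feb 4→Jules, Feb 6→Singh, Feb 7→Vasquez, Feb 8→Singh, Feb 9→Horvat, Feb 10→Horvat.
Loads: Jules 1/1, Singh 2/2, Horvat 2/2, Vasquez 1/1, Eriksen 1/1.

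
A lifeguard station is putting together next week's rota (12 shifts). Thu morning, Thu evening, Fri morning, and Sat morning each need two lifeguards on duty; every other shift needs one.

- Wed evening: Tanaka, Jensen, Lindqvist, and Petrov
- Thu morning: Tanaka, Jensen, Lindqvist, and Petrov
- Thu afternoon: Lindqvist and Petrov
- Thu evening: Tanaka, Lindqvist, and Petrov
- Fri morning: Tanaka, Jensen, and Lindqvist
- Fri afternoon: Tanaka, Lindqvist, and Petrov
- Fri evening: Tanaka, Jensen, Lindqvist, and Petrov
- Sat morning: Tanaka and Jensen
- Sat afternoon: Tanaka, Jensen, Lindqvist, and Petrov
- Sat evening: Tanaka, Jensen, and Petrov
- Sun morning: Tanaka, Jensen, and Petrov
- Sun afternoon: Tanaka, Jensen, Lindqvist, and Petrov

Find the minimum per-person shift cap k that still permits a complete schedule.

With 4 lifeguards and 16 worker-slots to fill, someone must work at least ⌈16/4⌉ = 4 shifts, so k ≥ 4.
k = 4 works: Wed evening→Lindqvist, Thu morning→Lindqvist+Petrov, Thu afternoon→Lindqvist, Thu evening→Tanaka+Lindqvist, Fri morning→Tanaka+Jensen, Fri afternoon→Tanaka, Fri evening→Petrov, Sat morning→Tanaka+Jensen, Sat afternoon→Petrov, Sat evening→Jensen, Sun morning→Jensen, Sun afternoon→Petrov.
Loads: Tanaka 4, Jensen 4, Lindqvist 4, Petrov 4 — all ≤ 4.

4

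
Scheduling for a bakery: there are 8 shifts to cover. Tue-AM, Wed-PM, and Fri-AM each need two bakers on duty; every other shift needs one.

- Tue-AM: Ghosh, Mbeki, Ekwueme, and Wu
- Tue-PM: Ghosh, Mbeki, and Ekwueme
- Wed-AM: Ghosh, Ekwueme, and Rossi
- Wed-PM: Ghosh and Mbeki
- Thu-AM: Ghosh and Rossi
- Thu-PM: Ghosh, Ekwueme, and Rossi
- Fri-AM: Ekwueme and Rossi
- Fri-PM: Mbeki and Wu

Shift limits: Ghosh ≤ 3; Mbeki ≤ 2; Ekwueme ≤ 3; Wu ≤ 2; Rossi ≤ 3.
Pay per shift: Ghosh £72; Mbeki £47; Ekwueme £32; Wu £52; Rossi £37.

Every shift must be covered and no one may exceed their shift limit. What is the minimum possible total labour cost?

£477

Wed-PM can only be covered by Ghosh and Mbeki, so that assignment is forced.
Fri-AM can only be covered by Ekwueme and Rossi, so that assignment is forced.
Picking the cheapest available baker for each shift independently would cost £447, but that ignores the shift limits.
An optimal schedule: Tue-AM→Mbeki+Wu, Tue-PM→Ekwueme, Wed-AM→Ekwueme, Wed-PM→Mbeki+Ghosh, Thu-AM→Rossi, Thu-PM→Rossi, Fri-AM→Ekwueme+Rossi, Fri-PM→Wu.
Total: 47 + 52 + 32 + 32 + 47 + 72 + 37 + 37 + 32 + 37 + 52 = £477.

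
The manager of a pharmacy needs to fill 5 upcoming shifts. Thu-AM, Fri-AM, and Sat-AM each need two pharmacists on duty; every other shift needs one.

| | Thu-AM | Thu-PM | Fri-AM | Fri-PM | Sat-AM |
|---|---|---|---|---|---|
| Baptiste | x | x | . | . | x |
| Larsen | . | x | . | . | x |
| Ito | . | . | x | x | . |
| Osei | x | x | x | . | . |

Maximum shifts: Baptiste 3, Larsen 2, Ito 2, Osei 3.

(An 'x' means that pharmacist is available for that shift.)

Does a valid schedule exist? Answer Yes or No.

Thu-AM can only be covered by Baptiste and Osei, so that assignment is forced.
Fri-AM can only be covered by Ito and Osei, so that assignment is forced.
Fri-PM can only be covered by Ito, so that assignment is forced.
One valid schedule: Thu-AM→Baptiste+Osei, Thu-PM→Baptiste, Fri-AM→Ito+Osei, Fri-PM→Ito, Sat-AM→Baptiste+Larsen.
Loads: Baptiste 3/3, Larsen 1/2, Ito 2/2, Osei 2/3 — all within limits.

Yes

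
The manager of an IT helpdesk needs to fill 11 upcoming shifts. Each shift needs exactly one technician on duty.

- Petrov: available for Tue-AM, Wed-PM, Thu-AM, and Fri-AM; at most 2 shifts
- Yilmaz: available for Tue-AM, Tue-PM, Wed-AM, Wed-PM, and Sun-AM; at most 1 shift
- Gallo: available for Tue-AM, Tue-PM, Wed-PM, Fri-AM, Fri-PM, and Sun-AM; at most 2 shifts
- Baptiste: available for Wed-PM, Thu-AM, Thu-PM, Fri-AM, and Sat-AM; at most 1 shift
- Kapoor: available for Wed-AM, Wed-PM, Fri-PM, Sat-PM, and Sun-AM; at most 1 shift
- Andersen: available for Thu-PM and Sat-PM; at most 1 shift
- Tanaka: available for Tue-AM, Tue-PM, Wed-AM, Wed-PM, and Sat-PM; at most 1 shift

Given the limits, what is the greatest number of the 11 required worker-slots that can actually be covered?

Total capacity across all technicians is 2+1+2+1+1+1+1 = 9, and 11 slots are needed, so at most 9 can be filled.
An assignment achieving 9: Tue-PM→Yilmaz, Wed-AM→Kapoor, Thu-AM→Petrov, Thu-PM→Andersen, Fri-AM→Petrov, Fri-PM→Gallo, Sat-AM→Baptiste, Sat-PM→Tanaka, Sun-AM→Gallo.
Loads: Petrov 2/2, Yilmaz 1/1, Gallo 2/2, Baptiste 1/1, Kapoor 1/1, Andersen 1/1, Tanaka 1/1.

9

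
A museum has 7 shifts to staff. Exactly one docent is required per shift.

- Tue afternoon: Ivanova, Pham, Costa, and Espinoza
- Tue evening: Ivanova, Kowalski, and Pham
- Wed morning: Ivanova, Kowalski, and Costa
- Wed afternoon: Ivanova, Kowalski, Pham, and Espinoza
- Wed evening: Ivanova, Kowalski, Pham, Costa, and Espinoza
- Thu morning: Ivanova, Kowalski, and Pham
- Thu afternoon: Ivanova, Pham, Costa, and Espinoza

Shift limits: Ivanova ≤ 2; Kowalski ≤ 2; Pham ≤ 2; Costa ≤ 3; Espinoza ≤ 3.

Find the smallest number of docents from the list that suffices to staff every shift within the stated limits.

7 slots to fill and no one can take more than 3, so at least ⌈7/3⌉ = 3 docents are needed.
Ivanova, Kowalski, and Costa alone can cover everything: Tue afternoon→Ivanova, Tue evening→Ivanova, Wed morning→Costa, Wed afternoon→Kowalski, Wed evening→Costa, Thu morning→Kowalski, Thu afternoon→Costa.

3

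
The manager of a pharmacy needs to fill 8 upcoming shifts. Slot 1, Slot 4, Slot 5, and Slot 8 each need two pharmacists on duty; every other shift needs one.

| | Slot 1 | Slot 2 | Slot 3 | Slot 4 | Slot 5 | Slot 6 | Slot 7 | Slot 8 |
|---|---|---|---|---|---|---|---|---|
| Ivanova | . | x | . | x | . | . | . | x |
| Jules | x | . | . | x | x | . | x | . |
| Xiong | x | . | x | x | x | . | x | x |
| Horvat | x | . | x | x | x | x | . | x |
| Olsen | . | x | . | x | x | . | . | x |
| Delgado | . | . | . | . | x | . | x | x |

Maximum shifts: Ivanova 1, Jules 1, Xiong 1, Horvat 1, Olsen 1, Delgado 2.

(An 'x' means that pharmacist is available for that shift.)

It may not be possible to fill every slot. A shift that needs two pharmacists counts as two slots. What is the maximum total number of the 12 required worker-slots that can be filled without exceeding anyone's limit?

Total capacity across all pharmacists is 1+1+1+1+1+2 = 7, and 12 slots are needed, so at most 7 can be filled.
An assignment achieving 7: Slot 1→Jules, Slot 2→Ivanova, Slot 3→Xiong, Slot 4→Olsen, Slot 5→Delgado, Slot 6→Horvat, Slot 7→Delgado.
Loads: Ivanova 1/1, Jules 1/1, Xiong 1/1, Horvat 1/1, Olsen 1/1, Delgado 2/2.

7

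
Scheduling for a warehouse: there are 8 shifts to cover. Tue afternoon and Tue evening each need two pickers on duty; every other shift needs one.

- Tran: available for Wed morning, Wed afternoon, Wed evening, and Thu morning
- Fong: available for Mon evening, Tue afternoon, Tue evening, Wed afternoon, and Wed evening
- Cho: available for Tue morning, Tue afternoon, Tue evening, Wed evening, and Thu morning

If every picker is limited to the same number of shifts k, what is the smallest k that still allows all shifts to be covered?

4

With 3 pickers and 10 worker-slots to fill, someone must work at least ⌈10/3⌉ = 4 shifts, so k ≥ 4.
k = 4 works: Mon evening→Fong, Tue morning→Cho, Tue afternoon→Fong+Cho, Tue evening→Fong+Cho, Wed morning→Tran, Wed afternoon→Tran, Wed evening→Tran, Thu morning→Tran.
Loads: Tran 4, Fong 3, Cho 3 — all ≤ 4.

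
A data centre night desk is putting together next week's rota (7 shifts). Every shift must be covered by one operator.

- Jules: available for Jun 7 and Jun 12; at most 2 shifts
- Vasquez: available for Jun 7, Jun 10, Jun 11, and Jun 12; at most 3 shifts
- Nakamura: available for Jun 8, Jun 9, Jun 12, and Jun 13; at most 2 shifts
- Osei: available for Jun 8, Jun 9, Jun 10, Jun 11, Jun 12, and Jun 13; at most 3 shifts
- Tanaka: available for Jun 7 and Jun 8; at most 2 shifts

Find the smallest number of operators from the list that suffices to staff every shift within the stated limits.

3

7 slots to fill and no one can take more than 3, so at least ⌈7/3⌉ = 3 operators are needed.
Jules, Vasquez, and Osei alone can cover everything: Jun 7→Jules, Jun 8→Osei, Jun 9→Osei, Jun 10→Vasquez, Jun 11→Vasquez, Jun 12→Jules, Jun 13→Osei.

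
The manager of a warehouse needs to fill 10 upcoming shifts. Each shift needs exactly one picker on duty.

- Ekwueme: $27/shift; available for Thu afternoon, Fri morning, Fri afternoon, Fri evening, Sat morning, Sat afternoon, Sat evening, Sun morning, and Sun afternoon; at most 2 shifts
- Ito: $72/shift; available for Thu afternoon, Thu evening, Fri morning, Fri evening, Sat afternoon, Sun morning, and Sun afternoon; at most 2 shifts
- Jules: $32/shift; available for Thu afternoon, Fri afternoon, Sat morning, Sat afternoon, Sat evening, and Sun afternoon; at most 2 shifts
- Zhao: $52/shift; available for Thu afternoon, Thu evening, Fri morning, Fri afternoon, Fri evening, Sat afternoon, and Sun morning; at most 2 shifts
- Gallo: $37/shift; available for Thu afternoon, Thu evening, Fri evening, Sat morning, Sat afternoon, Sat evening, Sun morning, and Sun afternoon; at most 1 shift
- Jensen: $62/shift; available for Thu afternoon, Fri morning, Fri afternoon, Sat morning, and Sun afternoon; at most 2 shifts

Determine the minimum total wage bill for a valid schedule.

$455

Picking the cheapest available picker for each shift independently would cost $280, but that ignores the shift limits.
An optimal schedule: Thu afternoon→Jensen, Thu evening→Gallo, Fri morning→Ekwueme, Fri afternoon→Jules, Fri evening→Zhao, Sat morning→Jules, Sat afternoon→Ito, Sat evening→Ekwueme, Sun morning→Zhao, Sun afternoon→Jensen.
Total: 62 + 37 + 27 + 32 + 52 + 32 + 72 + 27 + 52 + 62 = $455.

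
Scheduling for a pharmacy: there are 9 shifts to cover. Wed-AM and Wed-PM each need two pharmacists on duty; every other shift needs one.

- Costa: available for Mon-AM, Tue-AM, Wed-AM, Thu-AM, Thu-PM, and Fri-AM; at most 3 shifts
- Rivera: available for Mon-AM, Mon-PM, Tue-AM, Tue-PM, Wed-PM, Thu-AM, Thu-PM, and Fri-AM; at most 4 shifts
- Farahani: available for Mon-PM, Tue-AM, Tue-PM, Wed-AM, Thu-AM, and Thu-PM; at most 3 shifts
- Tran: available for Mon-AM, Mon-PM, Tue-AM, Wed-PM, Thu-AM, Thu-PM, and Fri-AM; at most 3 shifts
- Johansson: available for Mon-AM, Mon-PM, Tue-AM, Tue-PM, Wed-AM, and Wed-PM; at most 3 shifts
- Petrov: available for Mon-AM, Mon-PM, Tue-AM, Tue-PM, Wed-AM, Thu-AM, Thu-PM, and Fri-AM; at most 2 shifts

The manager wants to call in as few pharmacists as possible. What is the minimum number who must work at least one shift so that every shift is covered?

4

11 slots to fill and no one can take more than 4, so at least ⌈11/4⌉ = 3 pharmacists are needed.
Any 3 pharmacists together have capacity at most 4+3+3 = 10 < 11 slots, so 3 can never suffice.
Costa, Rivera, Farahani, and Tran alone can cover everything: Mon-AM→Costa, Mon-PM→Rivera, Tue-AM→Rivera, Tue-PM→Rivera, Wed-AM→Costa+Farahani, Wed-PM→Rivera+Tran, Thu-AM→Farahani, Thu-PM→Farahani, Fri-AM→Costa.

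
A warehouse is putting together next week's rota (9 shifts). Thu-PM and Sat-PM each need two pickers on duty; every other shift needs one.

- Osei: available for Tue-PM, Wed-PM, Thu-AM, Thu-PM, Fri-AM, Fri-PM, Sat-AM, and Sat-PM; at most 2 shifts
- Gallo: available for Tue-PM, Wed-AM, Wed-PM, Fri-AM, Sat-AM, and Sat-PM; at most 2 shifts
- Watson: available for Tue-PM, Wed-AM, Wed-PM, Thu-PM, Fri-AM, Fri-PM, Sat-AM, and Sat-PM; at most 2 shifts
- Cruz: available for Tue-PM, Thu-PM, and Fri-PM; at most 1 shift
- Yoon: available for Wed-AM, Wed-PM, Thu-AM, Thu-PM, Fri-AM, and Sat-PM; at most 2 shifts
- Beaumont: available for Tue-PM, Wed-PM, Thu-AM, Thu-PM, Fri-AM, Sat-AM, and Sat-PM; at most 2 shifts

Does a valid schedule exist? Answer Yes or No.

Yes

One valid schedule: Tue-PM→Watson, Wed-AM→Gallo, Wed-PM→Watson, Thu-AM→Osei, Thu-PM→Cruz+Beaumont, Fri-AM→Yoon, Fri-PM→Osei, Sat-AM→Gallo, Sat-PM→Yoon+Beaumont.
Loads: Osei 2/2, Gallo 2/2, Watson 2/2, Cruz 1/1, Yoon 2/2, Beaumont 2/2 — all within limits.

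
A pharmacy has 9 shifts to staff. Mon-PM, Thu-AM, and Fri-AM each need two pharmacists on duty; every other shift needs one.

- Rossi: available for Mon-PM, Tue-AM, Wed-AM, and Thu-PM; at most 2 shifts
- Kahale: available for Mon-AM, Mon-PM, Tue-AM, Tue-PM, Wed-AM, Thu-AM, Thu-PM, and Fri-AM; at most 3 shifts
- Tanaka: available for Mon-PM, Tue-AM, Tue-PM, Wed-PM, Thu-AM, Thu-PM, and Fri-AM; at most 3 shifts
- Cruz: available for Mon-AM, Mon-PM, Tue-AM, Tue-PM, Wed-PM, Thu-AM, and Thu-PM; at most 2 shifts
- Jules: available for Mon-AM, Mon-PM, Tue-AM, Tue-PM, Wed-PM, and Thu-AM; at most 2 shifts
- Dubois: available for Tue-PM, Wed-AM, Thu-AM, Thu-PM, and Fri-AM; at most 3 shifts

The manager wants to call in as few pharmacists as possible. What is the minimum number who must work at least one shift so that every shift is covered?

12 slots to fill and no one can take more than 3, so at least ⌈12/3⌉ = 4 pharmacists are needed.
Any 4 pharmacists together have capacity at most 3+3+3+2 = 11 < 12 slots, so 4 can never suffice.
Rossi, Kahale, Tanaka, Cruz, and Jules alone can cover everything: Mon-AM→Kahale, Mon-PM→Cruz+Jules, Tue-AM→Tanaka, Tue-PM→Kahale, Wed-AM→Rossi, Wed-PM→Tanaka, Thu-AM→Cruz+Jules, Thu-PM→Rossi, Fri-AM→Kahale+Tanaka.

5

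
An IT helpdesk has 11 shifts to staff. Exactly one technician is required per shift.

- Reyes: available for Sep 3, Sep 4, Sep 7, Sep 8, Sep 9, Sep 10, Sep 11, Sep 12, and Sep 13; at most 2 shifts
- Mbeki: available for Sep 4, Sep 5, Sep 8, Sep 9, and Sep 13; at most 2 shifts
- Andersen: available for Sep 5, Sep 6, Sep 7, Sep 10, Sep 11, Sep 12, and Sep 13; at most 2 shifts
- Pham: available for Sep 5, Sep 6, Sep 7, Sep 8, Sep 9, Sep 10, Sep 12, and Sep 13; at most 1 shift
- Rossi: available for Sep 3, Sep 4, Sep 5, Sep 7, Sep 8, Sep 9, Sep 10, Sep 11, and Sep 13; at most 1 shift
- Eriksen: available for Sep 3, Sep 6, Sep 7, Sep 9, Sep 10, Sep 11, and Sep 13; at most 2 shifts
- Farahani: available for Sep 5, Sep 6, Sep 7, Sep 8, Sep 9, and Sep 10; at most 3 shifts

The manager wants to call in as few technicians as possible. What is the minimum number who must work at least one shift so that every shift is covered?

5

11 slots to fill and no one can take more than 3, so at least ⌈11/3⌉ = 4 technicians are needed.
Any 4 technicians together have capacity at most 3+2+2+2 = 9 < 11 slots, so 4 can never suffice.
Reyes, Mbeki, Andersen, Eriksen, and Farahani alone can cover everything: Sep 3→Reyes, Sep 4→Reyes, Sep 5→Mbeki, Sep 6→Andersen, Sep 7→Farahani, Sep 8→Mbeki, Sep 9→Farahani, Sep 10→Farahani, Sep 11→Eriksen, Sep 12→Andersen, Sep 13→Eriksen.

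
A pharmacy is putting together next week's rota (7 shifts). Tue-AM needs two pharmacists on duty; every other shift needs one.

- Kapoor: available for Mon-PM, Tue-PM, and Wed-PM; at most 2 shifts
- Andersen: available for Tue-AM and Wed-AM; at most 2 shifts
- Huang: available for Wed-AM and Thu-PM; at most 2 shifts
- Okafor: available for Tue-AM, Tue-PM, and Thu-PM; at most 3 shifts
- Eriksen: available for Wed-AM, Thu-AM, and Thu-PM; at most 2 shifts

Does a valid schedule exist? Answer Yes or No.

Yes

Mon-PM can only be covered by Kapoor, so that assignment is forced.
Tue-AM can only be covered by Andersen and Okafor, so that assignment is forced.
Wed-PM can only be covered by Kapoor, so that assignment is forced.
One valid schedule: Mon-PM→Kapoor, Tue-AM→Andersen+Okafor, Tue-PM→Okafor, Wed-AM→Andersen, Wed-PM→Kapoor, Thu-AM→Eriksen, Thu-PM→Huang.
Loads: Kapoor 2/2, Andersen 2/2, Huang 1/2, Okafor 2/3, Eriksen 1/2 — all within limits.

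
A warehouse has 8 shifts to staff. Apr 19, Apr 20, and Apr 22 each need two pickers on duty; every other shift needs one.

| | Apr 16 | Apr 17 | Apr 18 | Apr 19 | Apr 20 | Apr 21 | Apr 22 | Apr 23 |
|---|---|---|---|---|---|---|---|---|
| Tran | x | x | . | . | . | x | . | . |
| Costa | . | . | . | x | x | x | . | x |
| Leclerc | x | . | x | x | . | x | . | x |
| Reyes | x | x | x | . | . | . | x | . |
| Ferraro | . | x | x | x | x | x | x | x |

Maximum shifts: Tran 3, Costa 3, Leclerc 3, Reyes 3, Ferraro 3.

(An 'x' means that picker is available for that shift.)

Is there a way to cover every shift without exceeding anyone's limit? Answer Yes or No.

Apr 20 can only be covered by Costa and Ferraro, so that assignment is forced.
Apr 22 can only be covered by Reyes and Ferraro, so that assignment is forced.
One valid schedule: Apr 16→Tran, Apr 17→Tran, Apr 18→Leclerc, Apr 19→Costa+Leclerc, Apr 20→Costa+Ferraro, Apr 21→Tran, Apr 22→Reyes+Ferraro, Apr 23→Costa.
Loads: Tran 3/3, Costa 3/3, Leclerc 2/3, Reyes 1/3, Ferraro 2/3 — all within limits.

Yes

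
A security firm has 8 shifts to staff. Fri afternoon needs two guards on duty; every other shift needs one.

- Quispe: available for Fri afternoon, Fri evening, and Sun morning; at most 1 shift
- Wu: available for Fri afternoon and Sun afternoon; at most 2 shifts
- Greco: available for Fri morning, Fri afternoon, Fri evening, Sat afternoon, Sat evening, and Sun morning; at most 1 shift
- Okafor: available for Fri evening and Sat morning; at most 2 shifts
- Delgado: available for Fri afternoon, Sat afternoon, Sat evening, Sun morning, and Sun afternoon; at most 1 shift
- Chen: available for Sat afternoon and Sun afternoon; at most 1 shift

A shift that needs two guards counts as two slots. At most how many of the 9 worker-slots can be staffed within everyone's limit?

8

Total capacity across all guards is 1+2+1+2+1+1 = 8, and 9 slots are needed, so at most 8 can be filled.
An assignment achieving 8: Fri morning→Greco, Fri afternoon→Wu, Fri evening→Okafor, Sat morning→Okafor, Sat afternoon→Chen, Sat evening→Delgado, Sun morning→Quispe, Sun afternoon→Wu.
Loads: Quispe 1/1, Wu 2/2, Greco 1/1, Okafor 2/2, Delgado 1/1, Chen 1/1.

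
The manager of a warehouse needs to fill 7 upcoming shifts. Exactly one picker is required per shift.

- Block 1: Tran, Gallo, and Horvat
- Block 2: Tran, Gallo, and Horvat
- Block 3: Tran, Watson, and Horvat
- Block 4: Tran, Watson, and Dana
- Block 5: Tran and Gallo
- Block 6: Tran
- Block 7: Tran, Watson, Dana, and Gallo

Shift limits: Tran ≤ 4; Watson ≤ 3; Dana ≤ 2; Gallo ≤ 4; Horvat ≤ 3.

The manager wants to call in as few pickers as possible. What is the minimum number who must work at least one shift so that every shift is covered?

7 slots to fill and no one can take more than 4, so at least ⌈7/4⌉ = 2 pickers are needed.
Tran and Watson alone can cover everything: Block 1→Tran, Block 2→Tran, Block 3→Watson, Block 4→Watson, Block 5→Tran, Block 6→Tran, Block 7→Watson.

2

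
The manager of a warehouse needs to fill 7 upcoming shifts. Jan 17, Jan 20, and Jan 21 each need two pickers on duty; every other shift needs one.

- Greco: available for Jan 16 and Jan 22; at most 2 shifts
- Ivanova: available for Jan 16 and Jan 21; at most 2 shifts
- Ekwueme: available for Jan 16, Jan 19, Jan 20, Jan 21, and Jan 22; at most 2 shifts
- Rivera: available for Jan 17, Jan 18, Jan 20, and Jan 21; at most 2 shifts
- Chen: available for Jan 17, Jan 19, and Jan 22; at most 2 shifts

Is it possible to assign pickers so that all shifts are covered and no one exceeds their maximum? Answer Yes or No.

Total capacity is 10 and 10 slots are needed, so capacity alone doesn't rule it out.
Shifts {Jan 17, Jan 18, Jan 20} need 5 worker-slots in total, but the pickers available for any of those shifts (Ekwueme, Rivera, and Chen) can supply at most 4 among them. So no valid schedule exists.

No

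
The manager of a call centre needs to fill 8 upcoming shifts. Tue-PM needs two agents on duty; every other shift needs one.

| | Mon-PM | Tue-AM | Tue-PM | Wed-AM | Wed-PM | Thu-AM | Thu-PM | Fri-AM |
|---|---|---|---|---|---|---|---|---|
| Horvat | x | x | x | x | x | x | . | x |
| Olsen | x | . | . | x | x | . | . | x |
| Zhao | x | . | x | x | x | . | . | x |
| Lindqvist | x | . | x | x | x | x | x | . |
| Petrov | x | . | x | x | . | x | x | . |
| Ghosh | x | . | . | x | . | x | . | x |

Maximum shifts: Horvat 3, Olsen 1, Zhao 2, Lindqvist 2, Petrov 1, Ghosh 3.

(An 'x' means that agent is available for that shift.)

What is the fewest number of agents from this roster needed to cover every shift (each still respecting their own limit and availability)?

4

9 slots to fill and no one can take more than 3, so at least ⌈9/3⌉ = 3 agents are needed.
Any 3 agents together have capacity at most 3+3+2 = 8 < 9 slots, so 3 can never suffice.
Horvat, Olsen, Lindqvist, and Ghosh alone can cover everything: Mon-PM→Ghosh, Tue-AM→Horvat, Tue-PM→Horvat+Lindqvist, Wed-AM→Ghosh, Wed-PM→Horvat, Thu-AM→Ghosh, Thu-PM→Lindqvist, Fri-AM→Olsen.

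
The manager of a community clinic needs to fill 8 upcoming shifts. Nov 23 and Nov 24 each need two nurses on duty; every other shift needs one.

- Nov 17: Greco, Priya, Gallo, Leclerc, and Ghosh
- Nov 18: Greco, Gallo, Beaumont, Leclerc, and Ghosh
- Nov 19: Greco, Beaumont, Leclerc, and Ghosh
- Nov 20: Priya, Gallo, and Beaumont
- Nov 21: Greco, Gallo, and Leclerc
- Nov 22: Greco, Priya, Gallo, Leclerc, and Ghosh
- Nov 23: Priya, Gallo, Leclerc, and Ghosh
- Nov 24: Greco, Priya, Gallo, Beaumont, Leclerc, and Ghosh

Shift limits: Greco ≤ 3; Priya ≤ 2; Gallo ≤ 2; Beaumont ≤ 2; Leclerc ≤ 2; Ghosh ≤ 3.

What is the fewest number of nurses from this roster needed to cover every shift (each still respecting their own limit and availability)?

4

10 slots to fill and no one can take more than 3, so at least ⌈10/3⌉ = 4 nurses are needed.
Greco, Priya, Gallo, and Ghosh alone can cover everything: Nov 17→Ghosh, Nov 18→Greco, Nov 19→Greco, Nov 20→Priya, Nov 21→Greco, Nov 22→Ghosh, Nov 23→Priya+Gallo, Nov 24→Gallo+Ghosh.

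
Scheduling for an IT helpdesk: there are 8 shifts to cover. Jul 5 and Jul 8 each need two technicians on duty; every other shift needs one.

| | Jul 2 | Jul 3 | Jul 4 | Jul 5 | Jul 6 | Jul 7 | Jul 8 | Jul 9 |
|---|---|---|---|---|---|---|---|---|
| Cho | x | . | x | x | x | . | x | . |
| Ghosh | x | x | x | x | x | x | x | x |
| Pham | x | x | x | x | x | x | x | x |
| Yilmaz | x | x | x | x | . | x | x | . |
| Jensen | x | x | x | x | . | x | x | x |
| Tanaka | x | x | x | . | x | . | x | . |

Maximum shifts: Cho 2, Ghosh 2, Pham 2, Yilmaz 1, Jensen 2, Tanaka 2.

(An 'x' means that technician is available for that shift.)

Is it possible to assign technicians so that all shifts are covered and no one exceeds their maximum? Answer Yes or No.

One valid schedule: Jul 2→Cho, Jul 3→Pham, Jul 4→Pham, Jul 5→Yilmaz+Jensen, Jul 6→Cho, Jul 7→Ghosh, Jul 8→Jensen+Tanaka, Jul 9→Ghosh.
Loads: Cho 2/2, Ghosh 2/2, Pham 2/2, Yilmaz 1/1, Jensen 2/2, Tanaka 1/2 — all within limits.

Yes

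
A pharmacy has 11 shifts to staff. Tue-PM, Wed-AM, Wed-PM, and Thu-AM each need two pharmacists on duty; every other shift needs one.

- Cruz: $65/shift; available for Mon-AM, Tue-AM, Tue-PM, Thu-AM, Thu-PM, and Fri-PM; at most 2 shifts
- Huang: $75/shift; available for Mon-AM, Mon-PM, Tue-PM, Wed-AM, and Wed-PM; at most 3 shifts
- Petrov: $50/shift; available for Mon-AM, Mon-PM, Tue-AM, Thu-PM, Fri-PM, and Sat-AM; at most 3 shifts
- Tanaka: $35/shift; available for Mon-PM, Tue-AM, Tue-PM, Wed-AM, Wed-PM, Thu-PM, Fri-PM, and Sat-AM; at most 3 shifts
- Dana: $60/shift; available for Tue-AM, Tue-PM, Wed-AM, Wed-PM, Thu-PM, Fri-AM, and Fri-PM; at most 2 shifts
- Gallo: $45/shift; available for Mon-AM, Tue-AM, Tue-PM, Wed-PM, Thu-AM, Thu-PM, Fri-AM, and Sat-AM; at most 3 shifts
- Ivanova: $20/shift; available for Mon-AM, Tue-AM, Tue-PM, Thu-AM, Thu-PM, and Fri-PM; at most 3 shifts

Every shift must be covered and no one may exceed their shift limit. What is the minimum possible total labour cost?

$635

Picking the cheapest available pharmacist for each shift independently would cost $490, but that ignores the shift limits.
An optimal schedule: Mon-AM→Ivanova, Mon-PM→Tanaka, Tue-AM→Petrov, Tue-PM→Ivanova+Cruz, Wed-AM→Tanaka+Dana, Wed-PM→Gallo+Dana, Thu-AM→Ivanova+Gallo, Thu-PM→Petrov, Fri-AM→Gallo, Fri-PM→Petrov, Sat-AM→Tanaka.
Total: 20 + 35 + 50 + 20 + 65 + 35 + 60 + 45 + 60 + 20 + 45 + 50 + 45 + 50 + 35 = $635.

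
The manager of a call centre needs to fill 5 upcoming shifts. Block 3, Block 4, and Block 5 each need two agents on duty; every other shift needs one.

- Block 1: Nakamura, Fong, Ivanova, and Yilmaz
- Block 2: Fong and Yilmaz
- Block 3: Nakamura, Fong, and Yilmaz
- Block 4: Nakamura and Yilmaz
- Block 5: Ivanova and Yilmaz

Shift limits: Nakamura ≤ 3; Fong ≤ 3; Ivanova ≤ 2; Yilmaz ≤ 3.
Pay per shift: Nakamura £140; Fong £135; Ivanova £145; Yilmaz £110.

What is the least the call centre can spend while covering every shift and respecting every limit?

£1020

Block 4 can only be covered by Nakamura and Yilmaz, so that assignment is forced.
Block 5 can only be covered by Ivanova and Yilmaz, so that assignment is forced.
Picking the cheapest available agent for each shift independently would cost £970, but that ignores the shift limits.
An optimal schedule: Block 1→Fong, Block 2→Fong, Block 3→Yilmaz+Fong, Block 4→Yilmaz+Nakamura, Block 5→Yilmaz+Ivanova.
Total: 135 + 135 + 110 + 135 + 110 + 140 + 110 + 145 = £1020.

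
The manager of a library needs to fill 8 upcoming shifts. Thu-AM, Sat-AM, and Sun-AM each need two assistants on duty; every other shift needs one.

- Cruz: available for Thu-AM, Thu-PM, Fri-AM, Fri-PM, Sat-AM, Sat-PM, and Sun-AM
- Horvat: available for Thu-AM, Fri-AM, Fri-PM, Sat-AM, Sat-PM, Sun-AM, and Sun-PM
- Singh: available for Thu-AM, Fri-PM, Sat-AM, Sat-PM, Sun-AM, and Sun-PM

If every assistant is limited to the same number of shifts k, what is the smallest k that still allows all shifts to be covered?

With 3 assistants and 11 worker-slots to fill, someone must work at least ⌈11/3⌉ = 4 shifts, so k ≥ 4.
k = 4 works: Thu-AM→Cruz+Horvat, Thu-PM→Cruz, Fri-AM→Cruz, Fri-PM→Cruz, Sat-AM→Horvat+Singh, Sat-PM→Singh, Sun-AM→Horvat+Singh, Sun-PM→Horvat.
Loads: Cruz 4, Horvat 4, Singh 3 — all ≤ 4.

4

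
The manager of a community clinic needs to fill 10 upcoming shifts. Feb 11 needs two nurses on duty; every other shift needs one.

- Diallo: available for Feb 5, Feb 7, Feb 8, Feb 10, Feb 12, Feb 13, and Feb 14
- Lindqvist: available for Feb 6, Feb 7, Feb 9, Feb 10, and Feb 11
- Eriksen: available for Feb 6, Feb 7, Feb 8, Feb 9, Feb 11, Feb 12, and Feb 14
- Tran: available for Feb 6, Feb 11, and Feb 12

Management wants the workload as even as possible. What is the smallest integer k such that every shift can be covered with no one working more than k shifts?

With 4 nurses and 11 worker-slots to fill, someone must work at least ⌈11/4⌉ = 3 shifts, so k ≥ 3.
k = 3 works: Feb 5→Diallo, Feb 6→Lindqvist, Feb 7→Eriksen, Feb 8→Diallo, Feb 9→Lindqvist, Feb 10→Lindqvist, Feb 11→Eriksen+Tran, Feb 12→Tran, Feb 13→Diallo, Feb 14→Eriksen.
Loads: Diallo 3, Lindqvist 3, Eriksen 3, Tran 2 — all ≤ 3.

3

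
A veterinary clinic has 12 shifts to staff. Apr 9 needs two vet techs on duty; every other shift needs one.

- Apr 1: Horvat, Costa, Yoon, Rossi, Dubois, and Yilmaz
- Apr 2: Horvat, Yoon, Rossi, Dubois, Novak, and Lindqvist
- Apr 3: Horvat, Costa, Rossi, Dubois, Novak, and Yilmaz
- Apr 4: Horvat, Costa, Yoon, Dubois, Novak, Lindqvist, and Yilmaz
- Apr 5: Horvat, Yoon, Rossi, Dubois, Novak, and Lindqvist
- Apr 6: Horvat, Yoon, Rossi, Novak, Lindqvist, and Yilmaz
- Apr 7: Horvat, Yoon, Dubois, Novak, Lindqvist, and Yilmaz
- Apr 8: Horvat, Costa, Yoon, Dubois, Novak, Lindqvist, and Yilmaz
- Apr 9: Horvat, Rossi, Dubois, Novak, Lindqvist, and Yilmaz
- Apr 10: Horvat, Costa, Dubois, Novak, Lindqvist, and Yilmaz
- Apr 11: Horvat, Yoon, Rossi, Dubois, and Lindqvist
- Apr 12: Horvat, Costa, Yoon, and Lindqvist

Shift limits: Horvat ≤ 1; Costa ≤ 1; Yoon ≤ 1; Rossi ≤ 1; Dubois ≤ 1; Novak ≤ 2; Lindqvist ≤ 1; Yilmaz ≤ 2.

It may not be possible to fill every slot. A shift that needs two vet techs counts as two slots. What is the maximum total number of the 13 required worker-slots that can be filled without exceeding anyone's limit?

10

Total capacity across all vet techs is 1+1+1+1+1+2+1+2 = 10, and 13 slots are needed, so at most 10 can be filled.
An assignment achieving 10: Apr 1→Costa, Apr 2→Rossi, Apr 3→Dubois, Apr 5→Novak, Apr 6→Novak, Apr 7→Lindqvist, Apr 9→Yilmaz, Apr 10→Yilmaz, Apr 11→Yoon, Apr 12→Horvat.
Loads: Horvat 1/1, Costa 1/1, Yoon 1/1, Rossi 1/1, Dubois 1/1, Novak 2/2, Lindqvist 1/1, Yilmaz 2/2.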